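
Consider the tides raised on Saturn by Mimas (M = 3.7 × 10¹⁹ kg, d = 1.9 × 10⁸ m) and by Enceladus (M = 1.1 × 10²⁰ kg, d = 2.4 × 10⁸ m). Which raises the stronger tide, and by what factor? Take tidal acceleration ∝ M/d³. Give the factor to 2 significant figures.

Tidal acceleration ∝ M/d³, so compare M/d³ for each.
Mimas: (3.7 × 10¹⁹) / (1.9 × 10⁸)³ = 5.394 × 10⁻⁶
Enceladus: (1.1 × 10²⁰) / (2.4 × 10⁸)³ = 7.957 × 10⁻⁶
Ratio (larger/smaller) = 1.5

Enceladus, by a factor of ≈ 1.5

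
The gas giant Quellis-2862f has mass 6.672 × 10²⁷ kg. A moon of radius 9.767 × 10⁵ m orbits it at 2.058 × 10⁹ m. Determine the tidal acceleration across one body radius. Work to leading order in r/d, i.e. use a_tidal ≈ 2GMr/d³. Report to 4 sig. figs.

9.979 × 10⁻⁵ m/s²

Δg = 2GMr/d³
   = 2 × (6.674 × 10⁻¹¹) × (6.672 × 10²⁷) × (9.767 × 10⁵) / (2.058 × 10⁹)³
   = 9.979 × 10⁻⁵ m/s²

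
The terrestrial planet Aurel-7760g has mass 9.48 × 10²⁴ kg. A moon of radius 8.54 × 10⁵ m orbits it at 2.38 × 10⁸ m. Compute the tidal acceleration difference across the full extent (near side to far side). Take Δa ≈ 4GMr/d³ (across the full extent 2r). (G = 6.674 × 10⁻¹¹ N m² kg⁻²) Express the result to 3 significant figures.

Δa = 4GMr/d³
   = 4 × (6.674 × 10⁻¹¹) × (9.48 × 10²⁴) × (8.54 × 10⁵) / (2.38 × 10⁸)³
   = 1.60 × 10⁻⁴ m/s²

1.60 × 10⁻⁴ m/s²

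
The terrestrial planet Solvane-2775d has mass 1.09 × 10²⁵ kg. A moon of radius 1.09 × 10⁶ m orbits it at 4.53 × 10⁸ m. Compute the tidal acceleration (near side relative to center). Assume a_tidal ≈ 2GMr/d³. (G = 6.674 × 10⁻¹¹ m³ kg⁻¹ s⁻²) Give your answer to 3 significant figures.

a_tidal = 2GMr/d³
        = 2 × (6.674 × 10⁻¹¹) × (1.09 × 10²⁵) × (1.09 × 10⁶) / (4.53 × 10⁸)³
        = 1.71 × 10⁻⁵ m/s²

1.71 × 10⁻⁵ m/s²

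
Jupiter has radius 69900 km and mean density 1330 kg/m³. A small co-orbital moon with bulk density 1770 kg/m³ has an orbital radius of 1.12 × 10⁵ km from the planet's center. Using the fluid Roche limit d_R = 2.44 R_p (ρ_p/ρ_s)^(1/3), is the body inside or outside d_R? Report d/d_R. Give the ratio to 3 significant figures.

inside; d/d_R ≈ 0.722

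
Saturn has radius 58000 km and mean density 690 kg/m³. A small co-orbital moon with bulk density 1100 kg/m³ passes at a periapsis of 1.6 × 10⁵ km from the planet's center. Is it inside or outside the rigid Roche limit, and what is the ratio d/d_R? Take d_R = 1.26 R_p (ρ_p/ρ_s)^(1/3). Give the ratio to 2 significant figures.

d_R = 1.26 × (58000 km) × (690/1100)^(1/3) = 62560 km
d/d_R = (1.6 × 10⁵) / (62560) = 2.6
Since d/d_R > 1, the body is outside the Roche limit.

outside; d/d_R ≈ 2.6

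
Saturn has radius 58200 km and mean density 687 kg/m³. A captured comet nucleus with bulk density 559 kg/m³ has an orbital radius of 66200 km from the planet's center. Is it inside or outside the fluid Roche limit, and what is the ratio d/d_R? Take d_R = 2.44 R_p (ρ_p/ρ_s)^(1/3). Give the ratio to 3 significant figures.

d_R = 2.44 × (58200 km) × (687/559)^(1/3) = 1.521 × 10⁵ km
d/d_R = (66200) / (1.521 × 10⁵) = 0.435
Since d/d_R < 1, the body is inside the Roche limit.

inside; d/d_R ≈ 0.435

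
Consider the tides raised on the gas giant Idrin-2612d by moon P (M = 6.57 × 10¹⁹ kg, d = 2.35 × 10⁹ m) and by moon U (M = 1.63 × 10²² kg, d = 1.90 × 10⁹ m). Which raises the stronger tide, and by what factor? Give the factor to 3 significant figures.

Moon U, by a factor of ≈ 469

Tidal acceleration ∝ M/d³, so compare M/d³ for each.
Moon P: (6.57 × 10¹⁹) / (2.35 × 10⁹)³ = 5.062 × 10⁻⁹
Moon U: (1.63 × 10²²) / (1.90 × 10⁹)³ = 2.376 × 10⁻⁶
Ratio (larger/smaller) = 469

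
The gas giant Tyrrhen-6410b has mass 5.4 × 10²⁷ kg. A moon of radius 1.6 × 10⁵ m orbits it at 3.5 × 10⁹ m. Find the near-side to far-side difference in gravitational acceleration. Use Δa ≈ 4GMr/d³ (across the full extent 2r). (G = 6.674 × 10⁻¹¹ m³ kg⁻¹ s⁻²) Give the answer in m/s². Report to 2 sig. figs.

5.4 × 10⁻⁶ m/s²

a_tidal = 4GMr/d³
        = 4 × (6.674 × 10⁻¹¹) × (5.4 × 10²⁷) × (1.6 × 10⁵) / (3.5 × 10⁹)³
        = 5.4 × 10⁻⁶ m/s²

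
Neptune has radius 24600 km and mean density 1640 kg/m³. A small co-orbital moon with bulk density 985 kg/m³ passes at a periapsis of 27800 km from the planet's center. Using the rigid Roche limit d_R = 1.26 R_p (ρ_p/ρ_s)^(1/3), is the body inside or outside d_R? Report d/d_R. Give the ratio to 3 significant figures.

d_R = 1.26 × (24600 km) × (1640/985)^(1/3) = 36740 km
d/d_R = (27800) / (36740) = 0.757
Since d/d_R < 1, the body is inside the Roche limit.

inside; d/d_R ≈ 0.757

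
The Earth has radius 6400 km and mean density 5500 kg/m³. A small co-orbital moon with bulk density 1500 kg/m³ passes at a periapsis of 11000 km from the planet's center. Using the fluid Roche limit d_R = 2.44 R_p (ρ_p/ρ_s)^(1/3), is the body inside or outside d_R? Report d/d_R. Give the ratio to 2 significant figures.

inside; d/d_R ≈ 0.46

d_R = 2.44 × (6400 km) × (5500/1500)^(1/3) = 24080 km
d/d_R = (11000) / (24080) = 0.46
Since d/d_R < 1, the body is inside the Roche limit.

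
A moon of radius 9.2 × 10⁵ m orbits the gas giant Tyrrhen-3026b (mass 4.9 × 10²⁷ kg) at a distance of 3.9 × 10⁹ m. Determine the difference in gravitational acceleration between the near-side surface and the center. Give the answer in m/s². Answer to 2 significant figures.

Δg = 2GMr/d³
   = 2 × (6.674 × 10⁻¹¹) × (4.9 × 10²⁷) × (9.2 × 10⁵) / (3.9 × 10⁹)³
   = 1.0 × 10⁻⁵ m/s²

1.0 × 10⁻⁵ m/s²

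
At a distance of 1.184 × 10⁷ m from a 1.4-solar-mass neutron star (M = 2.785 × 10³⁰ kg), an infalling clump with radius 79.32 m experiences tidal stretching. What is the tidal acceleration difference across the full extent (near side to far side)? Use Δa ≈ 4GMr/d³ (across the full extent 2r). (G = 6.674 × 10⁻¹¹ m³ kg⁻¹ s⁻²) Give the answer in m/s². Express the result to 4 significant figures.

3.553 × 10¹ m/s²

Δg = 4GMr/d³
   = 4 × (6.674 × 10⁻¹¹) × (2.785 × 10³⁰) × (79.32) / (1.184 × 10⁷)³
   = 3.553 × 10¹ m/s²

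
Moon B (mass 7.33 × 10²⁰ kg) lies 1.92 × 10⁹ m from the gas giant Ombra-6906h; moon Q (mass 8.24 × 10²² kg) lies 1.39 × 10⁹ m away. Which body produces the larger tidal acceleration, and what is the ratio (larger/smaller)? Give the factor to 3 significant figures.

Tidal stretch scales as M/d³; compute that for each body.
Moon B: (7.33 × 10²⁰) / (1.92 × 10⁹)³ = 1.036 × 10⁻⁷
Moon Q: (8.24 × 10²²) / (1.39 × 10⁹)³ = 3.068 × 10⁻⁵
Ratio (larger/smaller) = 296

Moon Q, by a factor of ≈ 296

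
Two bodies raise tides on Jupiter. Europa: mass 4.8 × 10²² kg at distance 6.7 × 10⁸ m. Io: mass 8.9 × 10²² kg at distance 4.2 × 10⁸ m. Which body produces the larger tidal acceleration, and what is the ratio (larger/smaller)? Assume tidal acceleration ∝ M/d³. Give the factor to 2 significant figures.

Io, by a factor of ≈ 7.5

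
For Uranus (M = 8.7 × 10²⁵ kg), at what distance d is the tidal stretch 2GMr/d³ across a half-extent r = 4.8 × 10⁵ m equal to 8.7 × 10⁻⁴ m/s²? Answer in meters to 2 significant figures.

1.9 × 10⁸ m

2GMr/d³ = a_tidal  ⇒  d = (2GMr / a_tidal)^(1/3)
d = (2 × 6.674×10⁻¹¹ × (8.7 × 10²⁵) × (4.8 × 10⁵) / (8.7 × 10⁻⁴))^(1/3)
  = 1.9 × 10⁸ m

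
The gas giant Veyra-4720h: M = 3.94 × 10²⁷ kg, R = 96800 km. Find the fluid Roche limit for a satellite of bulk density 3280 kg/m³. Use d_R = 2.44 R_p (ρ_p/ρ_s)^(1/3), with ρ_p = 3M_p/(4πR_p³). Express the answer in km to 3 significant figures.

ρ_p = 3M_p/(4πR_p³) = 3 × (3.94 × 10²⁷) / (4π × (9.68 × 10⁷ m)³) = 1040 kg/m³
d_R = 2.44 × 96800 km × (1040/3280)^(1/3)
    = 1.61 × 10⁵ km

1.61 × 10⁵ km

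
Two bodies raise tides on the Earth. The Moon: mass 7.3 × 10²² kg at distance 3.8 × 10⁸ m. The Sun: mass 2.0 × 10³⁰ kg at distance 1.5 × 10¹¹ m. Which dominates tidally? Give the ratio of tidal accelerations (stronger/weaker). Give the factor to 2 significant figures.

The Moon, by a factor of ≈ 2.2

Tidal acceleration ∝ M/d³, so compare M/d³ for each.
The Moon: (7.3 × 10²²) / (3.8 × 10⁸)³ = 1.330 × 10⁻³
The Sun: (2.0 × 10³⁰) / (1.5 × 10¹¹)³ = 5.926 × 10⁻⁴
Ratio (larger/smaller) = 2.2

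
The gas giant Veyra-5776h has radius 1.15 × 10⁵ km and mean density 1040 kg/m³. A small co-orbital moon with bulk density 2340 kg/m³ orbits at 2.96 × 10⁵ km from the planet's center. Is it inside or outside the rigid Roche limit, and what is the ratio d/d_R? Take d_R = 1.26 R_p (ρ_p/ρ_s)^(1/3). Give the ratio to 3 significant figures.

d_R = 1.26 × (1.15 × 10⁵ km) × (1040/2340)^(1/3) = 1.106 × 10⁵ km
d/d_R = (2.96 × 10⁵) / (1.106 × 10⁵) = 2.68
Since d/d_R > 1, the body is outside the Roche limit.

outside; d/d_R ≈ 2.68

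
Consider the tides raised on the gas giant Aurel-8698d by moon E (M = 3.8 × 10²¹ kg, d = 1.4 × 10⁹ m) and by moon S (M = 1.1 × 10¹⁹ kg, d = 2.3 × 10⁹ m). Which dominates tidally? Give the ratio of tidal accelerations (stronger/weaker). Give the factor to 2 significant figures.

Compare M/d³ for the two perturbers:
Moon E: (3.8 × 10²¹) / (1.4 × 10⁹)³ = 1.385 × 10⁻⁶
Moon S: (1.1 × 10¹⁹) / (2.3 × 10⁹)³ = 9.041 × 10⁻¹⁰
Ratio (larger/smaller) = 1500

Moon E, by a factor of ≈ 1500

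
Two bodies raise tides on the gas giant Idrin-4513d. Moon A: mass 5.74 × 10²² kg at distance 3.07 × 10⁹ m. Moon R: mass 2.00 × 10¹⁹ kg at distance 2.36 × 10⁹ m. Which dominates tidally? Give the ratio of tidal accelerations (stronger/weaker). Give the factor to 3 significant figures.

Moon A, by a factor of ≈ 1300

Compare M/d³ for the two perturbers:
Moon A: (5.74 × 10²²) / (3.07 × 10⁹)³ = 1.984 × 10⁻⁶
Moon R: (2.00 × 10¹⁹) / (2.36 × 10⁹)³ = 1.522 × 10⁻⁹
Ratio (larger/smaller) = 1300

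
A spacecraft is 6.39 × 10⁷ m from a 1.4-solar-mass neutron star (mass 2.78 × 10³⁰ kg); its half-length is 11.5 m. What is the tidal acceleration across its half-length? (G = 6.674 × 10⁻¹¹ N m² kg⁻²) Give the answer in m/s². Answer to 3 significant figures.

Δg = 2GMr/d³
   = 2 × (6.674 × 10⁻¹¹) × (2.78 × 10³⁰) × (11.5) / (6.39 × 10⁷)³
   = 1.64 × 10⁻² m/s²

1.64 × 10⁻² m/s²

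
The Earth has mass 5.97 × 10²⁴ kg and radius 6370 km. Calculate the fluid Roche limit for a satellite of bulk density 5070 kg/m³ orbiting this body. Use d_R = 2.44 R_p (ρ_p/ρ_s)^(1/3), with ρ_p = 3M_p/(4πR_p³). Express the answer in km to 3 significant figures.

ρ_p = 3M_p/(4πR_p³) = 3 × (5.97 × 10²⁴) / (4π × (6.37 × 10⁶ m)³) = 5510 kg/m³
d_R = 2.44 × 6370 km × (5510/5070)^(1/3)
    = 16000 km

16000 km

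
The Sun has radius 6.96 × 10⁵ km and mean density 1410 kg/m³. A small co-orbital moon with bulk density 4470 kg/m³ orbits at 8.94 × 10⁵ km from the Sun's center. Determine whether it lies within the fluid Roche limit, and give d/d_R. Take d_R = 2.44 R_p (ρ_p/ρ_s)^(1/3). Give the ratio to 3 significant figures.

inside; d/d_R ≈ 0.773

d_R = 2.44 × (6.96 × 10⁵ km) × (1410/4470)^(1/3) = 1.156 × 10⁶ km
d/d_R = (8.94 × 10⁵) / (1.156 × 10⁶) = 0.773
Since d/d_R < 1, the body is inside the Roche limit.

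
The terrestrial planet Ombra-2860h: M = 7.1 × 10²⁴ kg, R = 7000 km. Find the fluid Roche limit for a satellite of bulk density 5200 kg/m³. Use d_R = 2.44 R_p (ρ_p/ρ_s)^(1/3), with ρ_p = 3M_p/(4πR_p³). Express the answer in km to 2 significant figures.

ρ_p = 3M_p/(4πR_p³) = 3 × (7.1 × 10²⁴) / (4π × (7.0 × 10⁶ m)³) = 4900 kg/m³
d_R = 2.44 × 7000 km × (4900/5200)^(1/3)
    = 17000 km

17000 km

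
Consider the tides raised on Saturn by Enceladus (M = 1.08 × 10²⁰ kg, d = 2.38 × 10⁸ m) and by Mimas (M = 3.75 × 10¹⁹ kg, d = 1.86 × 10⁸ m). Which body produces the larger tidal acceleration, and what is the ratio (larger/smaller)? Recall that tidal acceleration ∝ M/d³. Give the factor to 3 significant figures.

Tidal acceleration ∝ M/d³, so compare M/d³ for each.
Enceladus: (1.08 × 10²⁰) / (2.38 × 10⁸)³ = 8.011 × 10⁻⁶
Mimas: (3.75 × 10¹⁹) / (1.86 × 10⁸)³ = 5.828 × 10⁻⁶
Ratio (larger/smaller) = 1.37

Enceladus, by a factor of ≈ 1.37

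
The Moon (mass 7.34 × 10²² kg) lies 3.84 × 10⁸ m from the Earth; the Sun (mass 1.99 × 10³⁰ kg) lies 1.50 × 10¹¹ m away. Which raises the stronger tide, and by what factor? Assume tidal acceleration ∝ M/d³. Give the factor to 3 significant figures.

The Moon, by a factor of ≈ 2.20

Tidal stretch scales as M/d³; compute that for each body.
The Moon: (7.34 × 10²²) / (3.84 × 10⁸)³ = 1.296 × 10⁻³
The Sun: (1.99 × 10³⁰) / (1.50 × 10¹¹)³ = 5.896 × 10⁻⁴
Ratio (larger/smaller) = 2.20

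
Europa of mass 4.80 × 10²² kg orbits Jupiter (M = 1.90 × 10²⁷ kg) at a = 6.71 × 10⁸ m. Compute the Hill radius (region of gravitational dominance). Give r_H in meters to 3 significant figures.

1.37 × 10⁷ m

r_H ≈ a (m/3M)^(1/3)
    = (6.71 × 10⁸) × (4.80 × 10²² / (3 × 1.90 × 10²⁷))^(1/3)
    = 1.37 × 10⁷ m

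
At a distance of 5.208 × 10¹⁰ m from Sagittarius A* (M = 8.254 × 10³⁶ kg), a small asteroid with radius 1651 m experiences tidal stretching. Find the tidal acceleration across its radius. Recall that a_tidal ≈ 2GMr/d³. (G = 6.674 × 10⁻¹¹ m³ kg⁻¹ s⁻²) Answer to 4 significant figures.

Δg = 2GMr/d³
   = 2 × (6.674 × 10⁻¹¹) × (8.254 × 10³⁶) × (1651) / (5.208 × 10¹⁰)³
   = 1.288 × 10⁻² m/s²

1.288 × 10⁻² m/s²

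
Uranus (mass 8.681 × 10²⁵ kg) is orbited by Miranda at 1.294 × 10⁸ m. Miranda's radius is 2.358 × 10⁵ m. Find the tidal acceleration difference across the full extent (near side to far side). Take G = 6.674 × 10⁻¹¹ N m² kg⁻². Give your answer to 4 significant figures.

Δa = 4GMr/d³
   = 4 × (6.674 × 10⁻¹¹) × (8.681 × 10²⁵) × (2.358 × 10⁵) / (1.294 × 10⁸)³
   = 2.522 × 10⁻³ m/s²

2.522 × 10⁻³ m/s²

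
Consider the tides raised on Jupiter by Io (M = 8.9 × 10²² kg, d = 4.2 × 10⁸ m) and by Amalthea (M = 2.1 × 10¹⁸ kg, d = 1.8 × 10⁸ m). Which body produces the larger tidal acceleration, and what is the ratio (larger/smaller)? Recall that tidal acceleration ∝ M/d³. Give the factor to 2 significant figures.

Compare M/d³ for the two perturbers:
Io: (8.9 × 10²²) / (4.2 × 10⁸)³ = 1.201 × 10⁻³
Amalthea: (2.1 × 10¹⁸) / (1.8 × 10⁸)³ = 3.601 × 10⁻⁷
Ratio (larger/smaller) = 3300

Io, by a factor of ≈ 3300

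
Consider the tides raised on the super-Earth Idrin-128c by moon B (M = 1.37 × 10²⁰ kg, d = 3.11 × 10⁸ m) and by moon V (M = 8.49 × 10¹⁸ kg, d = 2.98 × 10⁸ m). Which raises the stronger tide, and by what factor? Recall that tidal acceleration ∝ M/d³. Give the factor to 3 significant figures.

Moon B, by a factor of ≈ 14.2

Compare M/d³ for the two perturbers:
Moon B: (1.37 × 10²⁰) / (3.11 × 10⁸)³ = 4.554 × 10⁻⁶
Moon V: (8.49 × 10¹⁸) / (2.98 × 10⁸)³ = 3.208 × 10⁻⁷
Ratio (larger/smaller) = 14.2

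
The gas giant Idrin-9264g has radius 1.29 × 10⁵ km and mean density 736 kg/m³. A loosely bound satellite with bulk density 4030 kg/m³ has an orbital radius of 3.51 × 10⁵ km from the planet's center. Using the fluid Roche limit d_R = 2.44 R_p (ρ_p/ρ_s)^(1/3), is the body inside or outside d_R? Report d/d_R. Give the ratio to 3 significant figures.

d_R = 2.44 × (1.29 × 10⁵ km) × (736/4030)^(1/3) = 1.786 × 10⁵ km
d/d_R = (3.51 × 10⁵) / (1.786 × 10⁵) = 1.97
Since d/d_R > 1, the body is outside the Roche limit.

outside; d/d_R ≈ 1.97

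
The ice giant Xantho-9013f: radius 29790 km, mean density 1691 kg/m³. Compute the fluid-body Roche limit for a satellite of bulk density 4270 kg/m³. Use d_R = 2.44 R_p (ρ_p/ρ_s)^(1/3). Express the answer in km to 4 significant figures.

d_R = 2.44 × 29790 km × (1691/4270)^(1/3)
    = 53380 km

53380 km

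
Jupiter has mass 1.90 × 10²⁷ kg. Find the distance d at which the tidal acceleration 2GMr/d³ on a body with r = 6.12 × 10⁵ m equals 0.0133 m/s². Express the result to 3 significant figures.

2GMr/d³ = a_tidal  ⇒  d = (2GMr / a_tidal)^(1/3)
d = (2 × 6.674×10⁻¹¹ × (1.90 × 10²⁷) × (6.12 × 10⁵) / (0.0133))^(1/3)
  = 2.27 × 10⁸ m

2.27 × 10⁸ m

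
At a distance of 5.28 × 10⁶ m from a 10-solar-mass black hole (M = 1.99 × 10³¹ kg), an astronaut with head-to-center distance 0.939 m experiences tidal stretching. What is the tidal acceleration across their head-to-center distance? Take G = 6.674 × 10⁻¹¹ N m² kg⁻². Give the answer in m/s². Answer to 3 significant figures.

a_tidal = 2GMr/d³
        = 2 × (6.674 × 10⁻¹¹) × (1.99 × 10³¹) × (0.939) / (5.28 × 10⁶)³
        = 1.69 × 10¹ m/s²

1.69 × 10¹ m/s²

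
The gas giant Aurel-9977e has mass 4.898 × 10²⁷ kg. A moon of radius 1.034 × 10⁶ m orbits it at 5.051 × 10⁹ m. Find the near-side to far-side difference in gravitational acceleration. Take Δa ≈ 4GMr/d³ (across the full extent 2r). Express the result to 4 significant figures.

1.049 × 10⁻⁵ m/s²

Differencing GM/(d−r)² and GM/(d+r)² to first order in r/d gives 4GMr/d³.
Δg = 4GMr/d³
   = 4 × (6.674 × 10⁻¹¹) × (4.898 × 10²⁷) × (1.034 × 10⁶) / (5.051 × 10⁹)³
   = 1.049 × 10⁻⁵ m/s²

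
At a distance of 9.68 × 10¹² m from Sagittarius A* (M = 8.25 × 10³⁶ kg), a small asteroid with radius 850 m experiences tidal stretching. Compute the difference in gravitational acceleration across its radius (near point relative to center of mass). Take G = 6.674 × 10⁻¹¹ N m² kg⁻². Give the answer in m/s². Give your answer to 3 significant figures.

1.03 × 10⁻⁹ m/s²

The tidal stretch is the gradient of GM/d² times the body's extent r, hence the 1/d³ dependence.
Δa = 2GMr/d³
   = 2 × (6.674 × 10⁻¹¹) × (8.25 × 10³⁶) × (850) / (9.68 × 10¹²)³
   = 1.03 × 10⁻⁹ m/s²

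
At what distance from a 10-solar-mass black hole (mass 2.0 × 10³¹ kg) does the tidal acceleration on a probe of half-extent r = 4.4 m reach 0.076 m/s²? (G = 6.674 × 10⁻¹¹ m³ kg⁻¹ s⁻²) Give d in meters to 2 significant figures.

2GMr/d³ = a_tidal  ⇒  d = (2GMr / a_tidal)^(1/3)
d = (2 × 6.674×10⁻¹¹ × (2.0 × 10³¹) × (4.4) / (0.076))^(1/3)
  = 5.4 × 10⁷ m

5.4 × 10⁷ m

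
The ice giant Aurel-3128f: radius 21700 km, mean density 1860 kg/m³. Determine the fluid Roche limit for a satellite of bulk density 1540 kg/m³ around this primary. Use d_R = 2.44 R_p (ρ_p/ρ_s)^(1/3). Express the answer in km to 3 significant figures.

d_R = 2.44 × 21700 km × (1860/1540)^(1/3)
    = 56400 km

56400 km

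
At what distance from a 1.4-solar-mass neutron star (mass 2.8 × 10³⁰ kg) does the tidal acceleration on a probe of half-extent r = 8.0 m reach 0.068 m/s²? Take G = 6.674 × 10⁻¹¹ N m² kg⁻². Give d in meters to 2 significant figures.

2GMr/d³ = a_tidal  ⇒  d = (2GMr / a_tidal)^(1/3)
d = (2 × 6.674×10⁻¹¹ × (2.8 × 10³⁰) × (8.0) / (0.068))^(1/3)
  = 3.5 × 10⁷ m

3.5 × 10⁷ m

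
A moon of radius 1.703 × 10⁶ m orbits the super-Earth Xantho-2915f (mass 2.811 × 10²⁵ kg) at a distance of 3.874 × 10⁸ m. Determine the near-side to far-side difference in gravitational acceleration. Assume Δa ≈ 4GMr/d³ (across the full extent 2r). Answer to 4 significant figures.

2.198 × 10⁻⁴ m/s²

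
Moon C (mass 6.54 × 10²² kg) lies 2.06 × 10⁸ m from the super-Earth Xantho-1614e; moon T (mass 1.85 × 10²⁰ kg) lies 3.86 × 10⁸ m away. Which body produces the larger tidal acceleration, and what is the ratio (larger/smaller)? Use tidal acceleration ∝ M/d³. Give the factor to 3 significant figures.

Moon C, by a factor of ≈ 2330

Tidal acceleration ∝ M/d³, so compare M/d³ for each.
Moon C: (6.54 × 10²²) / (2.06 × 10⁸)³ = 7.481 × 10⁻³
Moon T: (1.85 × 10²⁰) / (3.86 × 10⁸)³ = 3.217 × 10⁻⁶
Ratio (larger/smaller) = 2330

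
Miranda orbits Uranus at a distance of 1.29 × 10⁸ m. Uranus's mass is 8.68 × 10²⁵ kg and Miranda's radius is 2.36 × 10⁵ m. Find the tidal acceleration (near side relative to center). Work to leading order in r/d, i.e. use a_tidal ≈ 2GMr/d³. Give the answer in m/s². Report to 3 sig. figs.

1.27 × 10⁻³ m/s²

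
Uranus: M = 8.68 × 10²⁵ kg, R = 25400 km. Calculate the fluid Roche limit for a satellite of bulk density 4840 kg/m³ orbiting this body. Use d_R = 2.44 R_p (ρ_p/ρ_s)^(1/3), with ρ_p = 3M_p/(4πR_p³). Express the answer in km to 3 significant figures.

ρ_p = 3M_p/(4πR_p³) = 3 × (8.68 × 10²⁵) / (4π × (2.54 × 10⁷ m)³) = 1260 kg/m³
d_R = 2.44 × 25400 km × (1260/4840)^(1/3)
    = 39600 km

39600 km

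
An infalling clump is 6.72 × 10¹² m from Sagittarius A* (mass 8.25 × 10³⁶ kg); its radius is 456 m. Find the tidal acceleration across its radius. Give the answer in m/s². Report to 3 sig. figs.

1.65 × 10⁻⁹ m/s²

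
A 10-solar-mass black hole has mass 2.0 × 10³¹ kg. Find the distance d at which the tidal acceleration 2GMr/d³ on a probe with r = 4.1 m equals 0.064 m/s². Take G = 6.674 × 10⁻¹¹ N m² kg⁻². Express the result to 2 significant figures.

5.6 × 10⁷ m

2GMr/d³ = a_tidal  ⇒  d = (2GMr / a_tidal)^(1/3)
d = (2 × 6.674×10⁻¹¹ × (2.0 × 10³¹) × (4.1) / (0.064))^(1/3)
  = 5.6 × 10⁷ m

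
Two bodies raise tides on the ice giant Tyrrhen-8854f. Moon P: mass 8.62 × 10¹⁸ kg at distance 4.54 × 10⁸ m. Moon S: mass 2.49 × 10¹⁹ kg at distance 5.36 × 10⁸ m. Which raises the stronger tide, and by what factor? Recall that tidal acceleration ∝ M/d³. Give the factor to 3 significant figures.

Moon S, by a factor of ≈ 1.76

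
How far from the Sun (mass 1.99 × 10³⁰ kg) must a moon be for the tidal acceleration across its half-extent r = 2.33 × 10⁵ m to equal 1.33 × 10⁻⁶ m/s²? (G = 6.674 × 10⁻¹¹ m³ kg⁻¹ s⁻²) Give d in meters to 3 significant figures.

2GMr/d³ = a_tidal  ⇒  d = (2GMr / a_tidal)^(1/3)
d = (2 × 6.674×10⁻¹¹ × (1.99 × 10³⁰) × (2.33 × 10⁵) / (1.33 × 10⁻⁶))^(1/3)
  = 3.60 × 10¹⁰ m

3.60 × 10¹⁰ m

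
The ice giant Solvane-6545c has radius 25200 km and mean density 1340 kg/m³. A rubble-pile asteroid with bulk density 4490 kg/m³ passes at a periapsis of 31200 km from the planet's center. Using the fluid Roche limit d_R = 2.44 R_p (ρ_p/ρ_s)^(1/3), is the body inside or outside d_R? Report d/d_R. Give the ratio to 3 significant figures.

inside; d/d_R ≈ 0.759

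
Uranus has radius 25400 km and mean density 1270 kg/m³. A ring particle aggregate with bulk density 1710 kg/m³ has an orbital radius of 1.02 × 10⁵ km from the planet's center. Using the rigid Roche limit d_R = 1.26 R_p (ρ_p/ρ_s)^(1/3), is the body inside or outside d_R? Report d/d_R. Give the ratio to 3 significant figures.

d_R = 1.26 × (25400 km) × (1270/1710)^(1/3) = 28980 km
d/d_R = (1.02 × 10⁵) / (28980) = 3.52
Since d/d_R > 1, the body is outside the Roche limit.

outside; d/d_R ≈ 3.52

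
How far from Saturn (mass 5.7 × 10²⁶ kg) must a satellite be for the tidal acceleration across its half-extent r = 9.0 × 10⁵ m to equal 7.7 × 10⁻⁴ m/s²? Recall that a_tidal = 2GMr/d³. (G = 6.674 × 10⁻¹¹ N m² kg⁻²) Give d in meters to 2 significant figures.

2GMr/d³ = a_tidal  ⇒  d = (2GMr / a_tidal)^(1/3)
d = (2 × 6.674×10⁻¹¹ × (5.7 × 10²⁶) × (9.0 × 10⁵) / (7.7 × 10⁻⁴))^(1/3)
  = 4.5 × 10⁸ m

4.5 × 10⁸ m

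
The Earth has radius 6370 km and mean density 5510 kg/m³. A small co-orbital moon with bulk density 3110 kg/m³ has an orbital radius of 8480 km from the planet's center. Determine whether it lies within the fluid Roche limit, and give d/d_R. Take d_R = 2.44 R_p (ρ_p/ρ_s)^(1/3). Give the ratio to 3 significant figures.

inside; d/d_R ≈ 0.451

d_R = 2.44 × (6370 km) × (5510/3110)^(1/3) = 18810 km
d/d_R = (8480) / (18810) = 0.451
Since d/d_R < 1, the body is inside the Roche limit.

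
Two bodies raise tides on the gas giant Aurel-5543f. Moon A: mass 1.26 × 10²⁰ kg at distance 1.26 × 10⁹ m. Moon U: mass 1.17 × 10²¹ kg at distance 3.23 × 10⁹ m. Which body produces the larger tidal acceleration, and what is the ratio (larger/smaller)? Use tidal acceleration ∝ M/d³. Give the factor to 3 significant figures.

Moon A, by a factor of ≈ 1.81

Tidal stretch scales as M/d³; compute that for each body.
Moon A: (1.26 × 10²⁰) / (1.26 × 10⁹)³ = 6.299 × 10⁻⁸
Moon U: (1.17 × 10²¹) / (3.23 × 10⁹)³ = 3.472 × 10⁻⁸
Ratio (larger/smaller) = 1.81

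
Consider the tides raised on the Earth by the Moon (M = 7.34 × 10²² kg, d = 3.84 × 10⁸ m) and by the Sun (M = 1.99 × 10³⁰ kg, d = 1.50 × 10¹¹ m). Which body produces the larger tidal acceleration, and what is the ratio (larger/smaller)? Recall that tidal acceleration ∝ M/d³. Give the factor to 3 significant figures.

The Moon, by a factor of ≈ 2.20

Compare M/d³ for the two perturbers:
The Moon: (7.34 × 10²²) / (3.84 × 10⁸)³ = 1.296 × 10⁻³
The Sun: (1.99 × 10³⁰) / (1.50 × 10¹¹)³ = 5.896 × 10⁻⁴
Ratio (larger/smaller) = 2.20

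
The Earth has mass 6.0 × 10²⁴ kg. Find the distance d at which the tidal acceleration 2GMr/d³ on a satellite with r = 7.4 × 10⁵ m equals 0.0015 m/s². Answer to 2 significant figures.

7.3 × 10⁷ m

2GMr/d³ = a_tidal  ⇒  d = (2GMr / a_tidal)^(1/3)
d = (2 × 6.674×10⁻¹¹ × (6.0 × 10²⁴) × (7.4 × 10⁵) / (0.0015))^(1/3)
  = 7.3 × 10⁷ m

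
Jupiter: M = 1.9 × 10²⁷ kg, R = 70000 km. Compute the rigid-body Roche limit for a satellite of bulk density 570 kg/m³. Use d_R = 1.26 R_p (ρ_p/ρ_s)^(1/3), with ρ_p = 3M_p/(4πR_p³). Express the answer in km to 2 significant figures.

1.2 × 10⁵ km

ρ_p = 3M_p/(4πR_p³) = 3 × (1.9 × 10²⁷) / (4π × (7.0 × 10⁷ m)³) = 1300 kg/m³
d_R = 1.26 × 70000 km × (1300/570)^(1/3)
    = 1.2 × 10⁵ km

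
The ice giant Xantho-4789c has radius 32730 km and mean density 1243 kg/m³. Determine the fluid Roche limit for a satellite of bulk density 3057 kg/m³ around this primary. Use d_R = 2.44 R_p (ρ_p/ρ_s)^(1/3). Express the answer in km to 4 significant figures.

59160 km

d_R = 2.44 × 32730 km × (1243/3057)^(1/3)
    = 59160 km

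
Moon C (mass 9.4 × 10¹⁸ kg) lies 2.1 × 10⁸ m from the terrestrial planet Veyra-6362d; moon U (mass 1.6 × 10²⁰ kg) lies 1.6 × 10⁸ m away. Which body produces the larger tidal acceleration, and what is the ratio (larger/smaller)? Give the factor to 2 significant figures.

The tide-raising term goes as M/d³ (the gradient of a 1/d² field).
Moon C: (9.4 × 10¹⁸) / (2.1 × 10⁸)³ = 1.015 × 10⁻⁶
Moon U: (1.6 × 10²⁰) / (1.6 × 10⁸)³ = 3.906 × 10⁻⁵
Ratio (larger/smaller) = 38

Moon U, by a factor of ≈ 38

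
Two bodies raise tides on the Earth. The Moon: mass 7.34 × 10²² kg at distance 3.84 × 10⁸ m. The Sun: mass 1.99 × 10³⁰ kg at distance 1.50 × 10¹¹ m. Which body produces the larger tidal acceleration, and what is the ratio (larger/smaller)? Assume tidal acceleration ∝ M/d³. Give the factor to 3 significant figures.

The Moon, by a factor of ≈ 2.20

The tide-raising term goes as M/d³ (the gradient of a 1/d² field).
The Moon: (7.34 × 10²²) / (3.84 × 10⁸)³ = 1.296 × 10⁻³
The Sun: (1.99 × 10³⁰) / (1.50 × 10¹¹)³ = 5.896 × 10⁻⁴
Ratio (larger/smaller) = 2.20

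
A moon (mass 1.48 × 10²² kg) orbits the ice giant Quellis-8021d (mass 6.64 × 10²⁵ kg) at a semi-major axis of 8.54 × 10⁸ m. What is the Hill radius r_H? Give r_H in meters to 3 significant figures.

3.59 × 10⁷ m

r_H ≈ a (m/3M)^(1/3)
    = (8.54 × 10⁸) × (1.48 × 10²² / (3 × 6.64 × 10²⁵))^(1/3)
    = 3.59 × 10⁷ m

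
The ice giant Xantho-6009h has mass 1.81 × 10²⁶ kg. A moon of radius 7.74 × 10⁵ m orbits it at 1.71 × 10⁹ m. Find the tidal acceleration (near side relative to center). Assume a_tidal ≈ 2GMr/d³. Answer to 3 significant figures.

Δg = 2GMr/d³
   = 2 × (6.674 × 10⁻¹¹) × (1.81 × 10²⁶) × (7.74 × 10⁵) / (1.71 × 10⁹)³
   = 3.74 × 10⁻⁶ m/s²

3.74 × 10⁻⁶ m/s²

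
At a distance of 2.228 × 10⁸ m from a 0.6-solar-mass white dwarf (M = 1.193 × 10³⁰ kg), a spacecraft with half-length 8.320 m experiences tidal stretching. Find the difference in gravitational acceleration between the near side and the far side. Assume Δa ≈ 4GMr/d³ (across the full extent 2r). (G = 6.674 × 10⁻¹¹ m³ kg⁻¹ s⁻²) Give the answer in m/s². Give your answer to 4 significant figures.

Near-to-far spans 2r, so the tidal difference is twice the near-to-center value: 4GMr/d³.
a_tidal = 4GMr/d³
        = 4 × (6.674 × 10⁻¹¹) × (1.193 × 10³⁰) × (8.320) / (2.228 × 10⁸)³
        = 2.396 × 10⁻⁴ m/s²

2.396 × 10⁻⁴ m/s²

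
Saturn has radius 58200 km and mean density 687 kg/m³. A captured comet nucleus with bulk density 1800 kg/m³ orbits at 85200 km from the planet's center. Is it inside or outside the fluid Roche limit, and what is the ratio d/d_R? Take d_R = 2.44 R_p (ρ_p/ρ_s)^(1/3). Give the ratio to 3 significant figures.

inside; d/d_R ≈ 0.827

d_R = 2.44 × (58200 km) × (687/1800)^(1/3) = 1.030 × 10⁵ km
d/d_R = (85200) / (1.030 × 10⁵) = 0.827
Since d/d_R < 1, the body is inside the Roche limit.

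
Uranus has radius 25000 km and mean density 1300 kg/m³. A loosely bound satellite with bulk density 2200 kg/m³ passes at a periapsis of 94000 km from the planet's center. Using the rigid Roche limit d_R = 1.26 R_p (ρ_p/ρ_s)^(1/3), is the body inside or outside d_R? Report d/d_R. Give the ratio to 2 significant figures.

d_R = 1.26 × (25000 km) × (1300/2200)^(1/3) = 26430 km
d/d_R = (94000) / (26430) = 3.6
Since d/d_R > 1, the body is outside the Roche limit.

outside; d/d_R ≈ 3.6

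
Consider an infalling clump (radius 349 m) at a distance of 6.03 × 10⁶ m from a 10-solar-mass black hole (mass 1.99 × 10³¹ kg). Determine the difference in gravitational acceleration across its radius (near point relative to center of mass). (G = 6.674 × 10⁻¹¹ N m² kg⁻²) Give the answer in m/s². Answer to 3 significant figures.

Δa = 2GMr/d³
   = 2 × (6.674 × 10⁻¹¹) × (1.99 × 10³¹) × (349) / (6.03 × 10⁶)³
   = 4.23 × 10³ m/s²

4.23 × 10³ m/s²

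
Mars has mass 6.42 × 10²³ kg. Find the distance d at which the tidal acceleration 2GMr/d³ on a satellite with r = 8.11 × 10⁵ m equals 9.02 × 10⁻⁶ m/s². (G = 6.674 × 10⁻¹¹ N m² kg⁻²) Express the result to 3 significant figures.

1.98 × 10⁸ m

2GMr/d³ = a_tidal  ⇒  d = (2GMr / a_tidal)^(1/3)
d = (2 × 6.674×10⁻¹¹ × (6.42 × 10²³) × (8.11 × 10⁵) / (9.02 × 10⁻⁶))^(1/3)
  = 1.98 × 10⁸ m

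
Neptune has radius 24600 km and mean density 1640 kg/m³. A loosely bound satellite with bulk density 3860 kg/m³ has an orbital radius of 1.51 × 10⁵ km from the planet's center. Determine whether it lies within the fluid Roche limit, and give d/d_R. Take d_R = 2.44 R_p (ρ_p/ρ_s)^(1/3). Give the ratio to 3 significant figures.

d_R = 2.44 × (24600 km) × (1640/3860)^(1/3) = 45120 km
d/d_R = (1.51 × 10⁵) / (45120) = 3.35
Since d/d_R > 1, the body is outside the Roche limit.

outside; d/d_R ≈ 3.35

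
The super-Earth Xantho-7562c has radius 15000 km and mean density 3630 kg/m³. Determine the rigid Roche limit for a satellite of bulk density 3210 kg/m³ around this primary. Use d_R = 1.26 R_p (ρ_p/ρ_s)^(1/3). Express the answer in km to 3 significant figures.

19700 km

d_R = 1.26 × 15000 km × (3630/3210)^(1/3)
    = 19700 km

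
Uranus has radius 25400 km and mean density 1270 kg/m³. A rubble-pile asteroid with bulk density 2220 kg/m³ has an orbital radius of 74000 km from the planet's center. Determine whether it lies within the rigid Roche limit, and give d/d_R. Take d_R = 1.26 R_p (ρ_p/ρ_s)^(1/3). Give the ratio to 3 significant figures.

d_R = 1.26 × (25400 km) × (1270/2220)^(1/3) = 26570 km
d/d_R = (74000) / (26570) = 2.79
Since d/d_R > 1, the body is outside the Roche limit.

outside; d/d_R ≈ 2.79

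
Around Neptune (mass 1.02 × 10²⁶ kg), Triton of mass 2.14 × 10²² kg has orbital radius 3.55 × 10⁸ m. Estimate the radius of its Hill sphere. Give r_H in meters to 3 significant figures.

r_H ≈ a (m/3M)^(1/3)
    = (3.55 × 10⁸) × (2.14 × 10²² / (3 × 1.02 × 10²⁶))^(1/3)
    = 1.46 × 10⁷ m

1.46 × 10⁷ m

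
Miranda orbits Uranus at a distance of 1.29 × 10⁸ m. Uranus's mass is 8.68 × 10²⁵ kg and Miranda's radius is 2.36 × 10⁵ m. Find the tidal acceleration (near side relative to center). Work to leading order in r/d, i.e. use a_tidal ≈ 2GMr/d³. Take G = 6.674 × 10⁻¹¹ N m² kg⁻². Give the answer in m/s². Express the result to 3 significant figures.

Δg = 2GMr/d³
   = 2 × (6.674 × 10⁻¹¹) × (8.68 × 10²⁵) × (2.36 × 10⁵) / (1.29 × 10⁸)³
   = 1.27 × 10⁻³ m/s²

1.27 × 10⁻³ m/s²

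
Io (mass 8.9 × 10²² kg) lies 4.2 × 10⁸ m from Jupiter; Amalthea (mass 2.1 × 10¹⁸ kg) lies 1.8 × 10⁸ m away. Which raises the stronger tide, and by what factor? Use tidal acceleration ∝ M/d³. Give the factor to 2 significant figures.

Io, by a factor of ≈ 3300

The tide-raising term goes as M/d³ (the gradient of a 1/d² field).
Io: (8.9 × 10²²) / (4.2 × 10⁸)³ = 1.201 × 10⁻³
Amalthea: (2.1 × 10¹⁸) / (1.8 × 10⁸)³ = 3.601 × 10⁻⁷
Ratio (larger/smaller) = 3300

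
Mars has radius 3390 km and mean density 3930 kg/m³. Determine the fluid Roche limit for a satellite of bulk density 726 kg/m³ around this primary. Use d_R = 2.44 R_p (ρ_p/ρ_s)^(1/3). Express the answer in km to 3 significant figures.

d_R = 2.44 × 3390 km × (3930/726)^(1/3)
    = 14500 km

14500 km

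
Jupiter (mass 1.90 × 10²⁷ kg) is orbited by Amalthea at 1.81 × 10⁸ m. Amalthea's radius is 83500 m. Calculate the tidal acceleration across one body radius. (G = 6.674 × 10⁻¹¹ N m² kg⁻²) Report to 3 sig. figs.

3.57 × 10⁻³ m/s²

The tidal stretch is the gradient of GM/d² times the body's extent r, hence the 1/d³ dependence.
Δg = 2GMr/d³
   = 2 × (6.674 × 10⁻¹¹) × (1.90 × 10²⁷) × (83500) / (1.81 × 10⁸)³
   = 3.57 × 10⁻³ m/s²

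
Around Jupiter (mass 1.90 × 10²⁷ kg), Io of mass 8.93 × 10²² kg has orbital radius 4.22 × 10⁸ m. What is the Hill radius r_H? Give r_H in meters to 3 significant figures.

r_H ≈ a (m/3M)^(1/3)
    = (4.22 × 10⁸) × (8.93 × 10²² / (3 × 1.90 × 10²⁷))^(1/3)
    = 1.06 × 10⁷ m

1.06 × 10⁷ m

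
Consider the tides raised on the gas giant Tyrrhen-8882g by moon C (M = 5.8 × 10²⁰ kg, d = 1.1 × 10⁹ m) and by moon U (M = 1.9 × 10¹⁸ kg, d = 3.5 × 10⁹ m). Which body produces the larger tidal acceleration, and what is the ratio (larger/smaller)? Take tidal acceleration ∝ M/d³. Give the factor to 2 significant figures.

Moon C, by a factor of ≈ 9800

The tide-raising term goes as M/d³ (the gradient of a 1/d² field).
Moon C: (5.8 × 10²⁰) / (1.1 × 10⁹)³ = 4.358 × 10⁻⁷
Moon U: (1.9 × 10¹⁸) / (3.5 × 10⁹)³ = 4.431 × 10⁻¹¹
Ratio (larger/smaller) = 9800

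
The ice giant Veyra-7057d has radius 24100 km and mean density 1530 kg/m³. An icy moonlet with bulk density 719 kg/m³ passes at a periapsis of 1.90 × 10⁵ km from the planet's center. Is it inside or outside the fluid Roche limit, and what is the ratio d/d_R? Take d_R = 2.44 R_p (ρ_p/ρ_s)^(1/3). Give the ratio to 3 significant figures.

outside; d/d_R ≈ 2.51

d_R = 2.44 × (24100 km) × (1530/719)^(1/3) = 75640 km
d/d_R = (1.90 × 10⁵) / (75640) = 2.51
Since d/d_R > 1, the body is outside the Roche limit.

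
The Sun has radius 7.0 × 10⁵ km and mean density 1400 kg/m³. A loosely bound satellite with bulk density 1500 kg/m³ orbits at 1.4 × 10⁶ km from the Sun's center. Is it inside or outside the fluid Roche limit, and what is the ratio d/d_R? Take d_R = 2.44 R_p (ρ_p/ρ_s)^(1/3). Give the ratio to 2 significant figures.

d_R = 2.44 × (7.0 × 10⁵ km) × (1400/1500)^(1/3) = 1.669 × 10⁶ km
d/d_R = (1.4 × 10⁶) / (1.669 × 10⁶) = 0.84
Since d/d_R < 1, the body is inside the Roche limit.

inside; d/d_R ≈ 0.84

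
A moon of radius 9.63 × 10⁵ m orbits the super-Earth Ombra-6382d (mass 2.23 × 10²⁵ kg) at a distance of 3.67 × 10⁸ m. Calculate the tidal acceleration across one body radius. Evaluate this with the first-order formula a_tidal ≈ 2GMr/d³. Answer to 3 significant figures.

Differencing GM/(d−r)² and GM/d² to first order in r/d gives 2GMr/d³.
Δa = 2GMr/d³
   = 2 × (6.674 × 10⁻¹¹) × (2.23 × 10²⁵) × (9.63 × 10⁵) / (3.67 × 10⁸)³
   = 5.80 × 10⁻⁵ m/s²

5.80 × 10⁻⁵ m/s²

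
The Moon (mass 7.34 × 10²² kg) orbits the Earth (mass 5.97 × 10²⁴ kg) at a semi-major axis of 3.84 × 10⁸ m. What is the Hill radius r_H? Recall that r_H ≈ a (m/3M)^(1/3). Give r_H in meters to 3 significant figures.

6.15 × 10⁷ m

r_H ≈ a (m/3M)^(1/3)
    = (3.84 × 10⁸) × (7.34 × 10²² / (3 × 5.97 × 10²⁴))^(1/3)
    = 6.15 × 10⁷ m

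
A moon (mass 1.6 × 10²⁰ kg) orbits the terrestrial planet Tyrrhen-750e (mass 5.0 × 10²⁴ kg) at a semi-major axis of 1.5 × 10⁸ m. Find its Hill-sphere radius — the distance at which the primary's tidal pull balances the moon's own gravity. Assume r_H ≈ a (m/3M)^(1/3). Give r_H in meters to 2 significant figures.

3.3 × 10⁶ m

r_H ≈ a (m/3M)^(1/3)
    = (1.5 × 10⁸) × (1.6 × 10²⁰ / (3 × 5.0 × 10²⁴))^(1/3)
    = 3.3 × 10⁶ m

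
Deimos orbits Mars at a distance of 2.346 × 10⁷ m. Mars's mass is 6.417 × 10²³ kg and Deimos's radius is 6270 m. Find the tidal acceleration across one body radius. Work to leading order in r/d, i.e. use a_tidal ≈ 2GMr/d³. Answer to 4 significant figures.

4.159 × 10⁻⁵ m/s²

The tidal stretch is the gradient of GM/d² times the body's extent r, hence the 1/d³ dependence.
Δg = 2GMr/d³
   = 2 × (6.674 × 10⁻¹¹) × (6.417 × 10²³) × (6270) / (2.346 × 10⁷)³
   = 4.159 × 10⁻⁵ m/s²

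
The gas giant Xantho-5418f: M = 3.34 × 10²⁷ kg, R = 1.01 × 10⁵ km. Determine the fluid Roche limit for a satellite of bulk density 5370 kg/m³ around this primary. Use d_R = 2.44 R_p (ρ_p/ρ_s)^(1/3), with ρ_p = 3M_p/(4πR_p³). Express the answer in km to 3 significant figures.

1.29 × 10⁵ km

ρ_p = 3M_p/(4πR_p³) = 3 × (3.34 × 10²⁷) / (4π × (1.01 × 10⁸ m)³) = 774 kg/m³
d_R = 2.44 × 1.01 × 10⁵ km × (774/5370)^(1/3)
    = 1.29 × 10⁵ km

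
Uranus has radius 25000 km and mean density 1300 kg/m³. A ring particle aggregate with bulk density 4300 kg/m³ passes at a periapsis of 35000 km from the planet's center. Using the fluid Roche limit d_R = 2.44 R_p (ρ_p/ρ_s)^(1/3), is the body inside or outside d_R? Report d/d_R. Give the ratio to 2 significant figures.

d_R = 2.44 × (25000 km) × (1300/4300)^(1/3) = 40940 km
d/d_R = (35000) / (40940) = 0.85
Since d/d_R < 1, the body is inside the Roche limit.

inside; d/d_R ≈ 0.85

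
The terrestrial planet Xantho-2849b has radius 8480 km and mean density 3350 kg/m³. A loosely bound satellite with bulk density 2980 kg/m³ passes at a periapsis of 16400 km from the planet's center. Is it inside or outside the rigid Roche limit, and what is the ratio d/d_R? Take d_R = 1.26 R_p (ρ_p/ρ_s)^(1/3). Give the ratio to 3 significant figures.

outside; d/d_R ≈ 1.48

d_R = 1.26 × (8480 km) × (3350/2980)^(1/3) = 11110 km
d/d_R = (16400) / (11110) = 1.48
Since d/d_R > 1, the body is outside the Roche limit.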